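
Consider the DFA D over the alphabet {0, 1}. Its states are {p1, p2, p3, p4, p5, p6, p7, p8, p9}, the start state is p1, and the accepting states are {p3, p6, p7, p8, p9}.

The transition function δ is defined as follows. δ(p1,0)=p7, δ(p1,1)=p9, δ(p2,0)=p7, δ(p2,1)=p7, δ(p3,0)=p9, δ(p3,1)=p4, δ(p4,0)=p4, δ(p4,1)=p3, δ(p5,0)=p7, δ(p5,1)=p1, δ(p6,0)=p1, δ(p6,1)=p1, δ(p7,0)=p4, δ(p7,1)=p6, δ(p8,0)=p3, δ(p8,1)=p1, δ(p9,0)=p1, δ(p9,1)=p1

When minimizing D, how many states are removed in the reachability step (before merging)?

3

BFS from p1 reaches {p1, p3, p4, p6, p7, p9}; the 3 state(s) p2, p5, p8 are never visited.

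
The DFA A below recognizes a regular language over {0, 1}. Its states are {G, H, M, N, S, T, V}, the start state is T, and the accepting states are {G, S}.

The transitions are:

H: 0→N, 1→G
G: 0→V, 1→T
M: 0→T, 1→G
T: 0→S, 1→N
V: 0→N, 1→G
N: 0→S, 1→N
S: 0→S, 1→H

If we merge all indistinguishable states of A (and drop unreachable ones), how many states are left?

States {M} cannot be reached from the start state, so discard them.
Start with accepting vs non-accepting: {G,S} | {H,N,T,V}.
On input 0, block {G,S} splits into {G} and {S}.
On input 0, block {H,N,T,V} splits into {N,T} and {H,V}.
The partition is now stable with 4 blocks: {G} | {N,T} | {S} | {H,V}.

4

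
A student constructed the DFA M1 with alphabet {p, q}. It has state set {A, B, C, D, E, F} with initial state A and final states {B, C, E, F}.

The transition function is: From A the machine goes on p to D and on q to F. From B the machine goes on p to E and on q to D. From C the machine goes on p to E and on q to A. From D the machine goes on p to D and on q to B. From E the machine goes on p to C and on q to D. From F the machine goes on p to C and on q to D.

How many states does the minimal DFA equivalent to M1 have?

2

P0 = {B,C,E,F} | {A,D}.
The partition is now stable with 2 blocks: {B,C,E,F} | {A,D}.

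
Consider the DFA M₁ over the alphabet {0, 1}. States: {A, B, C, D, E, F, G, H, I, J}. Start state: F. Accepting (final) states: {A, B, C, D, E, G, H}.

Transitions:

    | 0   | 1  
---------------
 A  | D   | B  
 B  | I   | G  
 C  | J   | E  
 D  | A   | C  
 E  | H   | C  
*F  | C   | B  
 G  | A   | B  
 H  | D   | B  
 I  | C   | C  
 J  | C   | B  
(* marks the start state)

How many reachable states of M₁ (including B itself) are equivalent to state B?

Every state is reachable, so we keep all 10.
P0 = {A,B,C,D,E,G,H} | {F,I,J}.
Split {A,B,C,D,E,G,H} by δ(·,0) → {A,D,E,G,H} and {B,C}.
The partition is now stable with 3 blocks: {A,D,E,G,H} | {F,I,J} | {B,C}.
State B belongs to the block {B,C}, which has 2 states.

2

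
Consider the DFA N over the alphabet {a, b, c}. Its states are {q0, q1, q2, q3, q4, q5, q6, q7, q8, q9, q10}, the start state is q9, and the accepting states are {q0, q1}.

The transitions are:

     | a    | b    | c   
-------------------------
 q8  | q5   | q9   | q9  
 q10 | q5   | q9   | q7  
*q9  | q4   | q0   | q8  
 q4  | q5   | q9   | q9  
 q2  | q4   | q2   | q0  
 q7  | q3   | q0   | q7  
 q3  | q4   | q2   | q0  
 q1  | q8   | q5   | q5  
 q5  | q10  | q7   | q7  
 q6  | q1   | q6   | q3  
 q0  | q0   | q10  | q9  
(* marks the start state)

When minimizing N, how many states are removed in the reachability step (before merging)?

Starting at q9 and following transitions, the reachable set is {q0, q2, q3, q4, q5, q7, q8, q9, q10}. That leaves q1, q6 unreachable — 2 in total.

2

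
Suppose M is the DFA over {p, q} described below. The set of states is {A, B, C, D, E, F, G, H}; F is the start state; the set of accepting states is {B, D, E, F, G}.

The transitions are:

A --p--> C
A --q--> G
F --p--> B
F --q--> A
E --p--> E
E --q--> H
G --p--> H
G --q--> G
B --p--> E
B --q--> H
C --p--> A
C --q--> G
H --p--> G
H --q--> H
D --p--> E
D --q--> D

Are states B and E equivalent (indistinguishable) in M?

States {D} cannot be reached from the start state, so discard them.
P0 = {B,E,F,G} | {A,C,H}.
Refine {B,E,F,G} on symbol p: members go to different blocks, giving {B,E,F} and {G}.
On input p, block {A,C,H} splits into {A,C} and {H}.
Refine {B,E,F} on symbol q: members go to different blocks, giving {B,E} and {F}.
Stable partition: {B,E} | {A,C} | {G} | {H} | {F} — 5 equivalence classes.
B and E lie in the same block of the stable partition, so they are equivalent — no string distinguishes them.

Yes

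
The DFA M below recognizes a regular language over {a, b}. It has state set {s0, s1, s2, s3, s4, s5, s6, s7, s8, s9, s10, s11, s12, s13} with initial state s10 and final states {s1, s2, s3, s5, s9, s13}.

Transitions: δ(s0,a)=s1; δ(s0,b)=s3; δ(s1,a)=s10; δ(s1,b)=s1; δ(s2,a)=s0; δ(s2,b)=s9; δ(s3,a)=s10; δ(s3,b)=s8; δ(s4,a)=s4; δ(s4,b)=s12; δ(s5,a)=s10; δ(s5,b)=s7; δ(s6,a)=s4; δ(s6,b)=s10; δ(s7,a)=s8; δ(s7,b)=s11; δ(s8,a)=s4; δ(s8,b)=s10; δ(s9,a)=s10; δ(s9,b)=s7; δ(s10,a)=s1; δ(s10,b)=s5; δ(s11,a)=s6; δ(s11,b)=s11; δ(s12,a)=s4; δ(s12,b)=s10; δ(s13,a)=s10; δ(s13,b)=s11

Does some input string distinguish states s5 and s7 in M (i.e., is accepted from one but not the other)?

Yes

First remove the unreachable states {s0,s2,s3,s9,s13}; 9 states remain.
Initial partition by acceptance: {s1,s5} | {s4,s6,s7,s8,s10,s11,s12}.
Refine {s1,s5} on symbol b: members go to different blocks, giving {s1} and {s5}.
On input a, block {s4,s6,s7,s8,s10,s11,s12} splits into {s4,s6,s7,s8,s11,s12} and {s10}.
On input b, block {s4,s6,s7,s8,s11,s12} splits into {s4,s7,s11} and {s6,s8,s12}.
Refine {s4,s7,s11} on symbol a: members go to different blocks, giving {s7,s11} and {s4}.
The partition is now stable with 6 blocks: {s1} | {s7,s11} | {s5} | {s10} | {s6,s8,s12} | {s4}.
s5 and s7 end up in different blocks, so they are distinguishable. For instance, the string 'ε' is accepted from only s5.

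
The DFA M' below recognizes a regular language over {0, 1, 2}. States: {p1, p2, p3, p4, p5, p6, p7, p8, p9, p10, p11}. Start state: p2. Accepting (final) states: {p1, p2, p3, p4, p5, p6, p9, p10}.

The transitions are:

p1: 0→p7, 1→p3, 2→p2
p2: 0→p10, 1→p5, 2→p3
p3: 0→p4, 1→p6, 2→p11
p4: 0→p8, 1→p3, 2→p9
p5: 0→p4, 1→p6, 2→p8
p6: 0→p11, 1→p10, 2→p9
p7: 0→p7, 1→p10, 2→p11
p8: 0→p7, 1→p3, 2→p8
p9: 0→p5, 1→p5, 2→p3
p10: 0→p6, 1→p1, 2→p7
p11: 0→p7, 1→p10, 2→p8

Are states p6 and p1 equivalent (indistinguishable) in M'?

Start with accepting vs non-accepting: {p1,p2,p3,p4,p5,p6,p9,p10} | {p7,p8,p11}.
Refine {p1,p2,p3,p4,p5,p6,p9,p10} on symbol 0: members go to different blocks, giving {p2,p3,p5,p9,p10} and {p1,p4,p6}.
On input 0, block {p2,p3,p5,p9,p10} splits into {p3,p5,p10} and {p2,p9}.
The partition is now stable with 4 blocks: {p3,p5,p10} | {p7,p8,p11} | {p1,p4,p6} | {p2,p9}.
p6 and p1 lie in the same block of the stable partition, so they are equivalent — no string distinguishes them.

Yes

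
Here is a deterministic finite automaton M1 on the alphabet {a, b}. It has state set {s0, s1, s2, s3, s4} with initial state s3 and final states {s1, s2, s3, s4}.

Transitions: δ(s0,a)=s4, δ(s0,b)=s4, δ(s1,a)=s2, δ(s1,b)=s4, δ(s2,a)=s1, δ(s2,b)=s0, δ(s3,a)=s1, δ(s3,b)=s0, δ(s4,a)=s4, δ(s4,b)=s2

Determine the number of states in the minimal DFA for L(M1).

4

All states are reachable from the start state.
P0 = {s1,s2,s3,s4} | {s0}.
Split {s1,s2,s3,s4} by δ(·,b) → {s1,s4} and {s2,s3}.
Split {s1,s4} by δ(·,a) → {s1} and {s4}.
The partition is now stable with 4 blocks: {s1} | {s0} | {s2,s3} | {s4}.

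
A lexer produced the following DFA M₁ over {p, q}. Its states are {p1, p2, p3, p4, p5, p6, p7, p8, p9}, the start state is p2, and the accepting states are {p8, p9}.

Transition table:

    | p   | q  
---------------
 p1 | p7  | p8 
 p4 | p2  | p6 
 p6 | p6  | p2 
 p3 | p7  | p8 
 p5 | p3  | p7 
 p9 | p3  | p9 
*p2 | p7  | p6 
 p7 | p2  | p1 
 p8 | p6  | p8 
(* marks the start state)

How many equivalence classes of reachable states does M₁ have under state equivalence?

5

First remove the unreachable states {p3,p4,p5,p9}; 5 states remain.
Initial partition by acceptance: {p8} | {p1,p2,p6,p7}.
On input q, block {p1,p2,p6,p7} splits into {p2,p6,p7} and {p1}.
On input q, block {p2,p6,p7} splits into {p2,p6} and {p7}.
Refine {p2,p6} on symbol p: members go to different blocks, giving {p2} and {p6}.
The partition is now stable with 5 blocks: {p8} | {p2} | {p1} | {p7} | {p6}.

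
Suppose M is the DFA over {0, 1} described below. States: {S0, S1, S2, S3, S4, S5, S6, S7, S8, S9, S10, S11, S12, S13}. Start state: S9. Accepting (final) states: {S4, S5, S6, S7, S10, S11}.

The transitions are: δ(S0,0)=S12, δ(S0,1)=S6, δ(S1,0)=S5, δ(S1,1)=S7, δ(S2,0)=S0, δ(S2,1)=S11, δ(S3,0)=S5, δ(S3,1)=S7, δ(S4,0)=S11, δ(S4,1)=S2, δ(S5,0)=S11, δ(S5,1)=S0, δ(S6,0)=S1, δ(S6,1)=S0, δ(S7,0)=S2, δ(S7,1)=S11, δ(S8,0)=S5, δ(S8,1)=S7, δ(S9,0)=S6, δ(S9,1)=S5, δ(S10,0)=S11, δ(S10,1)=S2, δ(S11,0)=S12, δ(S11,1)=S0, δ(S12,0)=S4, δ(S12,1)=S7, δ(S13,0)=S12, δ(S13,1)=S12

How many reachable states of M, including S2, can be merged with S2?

1

First remove the unreachable states {S3,S8,S10,S13}; 10 states remain.
P0 = {S4,S5,S6,S7,S11} | {S0,S1,S2,S9,S12}.
On input 0, block {S4,S5,S6,S7,S11} splits into {S6,S7,S11} and {S4,S5}.
Split {S6,S7,S11} by δ(·,1) → {S6,S11} and {S7}.
Refine {S0,S1,S2,S9,S12} on symbol 0: members go to different blocks, giving {S0,S2} and {S1,S12} and {S9}.
On input 0, block {S0,S2} splits into {S0} and {S2}.
Refine {S4,S5} on symbol 1: members go to different blocks, giving {S4} and {S5}.
Split {S1,S12} by δ(·,0) → {S1} and {S12}.
Refine {S6,S11} on symbol 0: members go to different blocks, giving {S6} and {S11}.
Stable partition: {S6} | {S0} | {S4} | {S7} | {S1} | {S9} | {S2} | {S5} | {S12} | {S11} — 10 equivalence classes.
The equivalence class containing S2 is {S2}, of size 1.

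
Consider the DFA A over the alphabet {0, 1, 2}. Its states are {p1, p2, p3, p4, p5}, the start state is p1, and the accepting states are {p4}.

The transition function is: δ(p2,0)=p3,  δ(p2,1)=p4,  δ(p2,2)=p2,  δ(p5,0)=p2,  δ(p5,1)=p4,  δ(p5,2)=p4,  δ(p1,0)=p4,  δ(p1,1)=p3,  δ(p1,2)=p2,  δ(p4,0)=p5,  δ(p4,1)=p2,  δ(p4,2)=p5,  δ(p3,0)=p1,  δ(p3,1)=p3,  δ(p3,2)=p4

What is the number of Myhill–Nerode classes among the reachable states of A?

Initial partition by acceptance: {p4} | {p1,p2,p3,p5}.
Refine {p1,p2,p3,p5} on symbol 0: members go to different blocks, giving {p2,p3,p5} and {p1}.
Refine {p2,p3,p5} on symbol 0: members go to different blocks, giving {p2,p5} and {p3}.
Refine {p2,p5} on symbol 0: members go to different blocks, giving {p2} and {p5}.
No further refinement is possible. Final partition (5 blocks): {p4} | {p2} | {p1} | {p3} | {p5}.

5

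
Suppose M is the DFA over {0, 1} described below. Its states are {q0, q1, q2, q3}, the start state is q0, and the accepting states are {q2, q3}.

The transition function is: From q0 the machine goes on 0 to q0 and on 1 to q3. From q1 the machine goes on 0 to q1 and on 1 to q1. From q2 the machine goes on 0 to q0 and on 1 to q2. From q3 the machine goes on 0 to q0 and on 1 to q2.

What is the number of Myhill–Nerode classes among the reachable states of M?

States {q1} cannot be reached from the start state, so discard them.
Start with accepting vs non-accepting: {q2,q3} | {q0}.
No further refinement is possible. Final partition (2 blocks): {q2,q3} | {q0}.

2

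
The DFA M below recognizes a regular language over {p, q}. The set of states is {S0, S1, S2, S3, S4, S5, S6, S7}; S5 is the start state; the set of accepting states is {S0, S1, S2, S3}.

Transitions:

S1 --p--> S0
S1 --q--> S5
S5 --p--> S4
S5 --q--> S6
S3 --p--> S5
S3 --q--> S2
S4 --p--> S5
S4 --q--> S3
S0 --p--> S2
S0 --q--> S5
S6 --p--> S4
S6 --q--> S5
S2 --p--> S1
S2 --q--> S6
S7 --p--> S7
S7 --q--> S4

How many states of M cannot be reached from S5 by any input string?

No path from S5 leads to S7; the other 7 states are all reachable.

1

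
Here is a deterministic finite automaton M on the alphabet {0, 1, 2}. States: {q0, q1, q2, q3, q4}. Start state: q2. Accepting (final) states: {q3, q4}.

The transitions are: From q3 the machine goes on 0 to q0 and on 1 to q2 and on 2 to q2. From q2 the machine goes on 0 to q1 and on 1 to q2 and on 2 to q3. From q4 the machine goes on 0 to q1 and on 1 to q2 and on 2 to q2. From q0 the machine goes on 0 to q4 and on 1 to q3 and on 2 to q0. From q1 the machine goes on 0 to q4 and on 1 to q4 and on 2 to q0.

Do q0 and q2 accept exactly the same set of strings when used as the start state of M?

P0 = {q3,q4} | {q0,q1,q2}.
On input 0, block {q0,q1,q2} splits into {q0,q1} and {q2}.
Stable partition: {q3,q4} | {q0,q1} | {q2} — 3 equivalence classes.
q0 and q2 end up in different blocks, so they are distinguishable. For instance, the string '0' is accepted from only q0.

No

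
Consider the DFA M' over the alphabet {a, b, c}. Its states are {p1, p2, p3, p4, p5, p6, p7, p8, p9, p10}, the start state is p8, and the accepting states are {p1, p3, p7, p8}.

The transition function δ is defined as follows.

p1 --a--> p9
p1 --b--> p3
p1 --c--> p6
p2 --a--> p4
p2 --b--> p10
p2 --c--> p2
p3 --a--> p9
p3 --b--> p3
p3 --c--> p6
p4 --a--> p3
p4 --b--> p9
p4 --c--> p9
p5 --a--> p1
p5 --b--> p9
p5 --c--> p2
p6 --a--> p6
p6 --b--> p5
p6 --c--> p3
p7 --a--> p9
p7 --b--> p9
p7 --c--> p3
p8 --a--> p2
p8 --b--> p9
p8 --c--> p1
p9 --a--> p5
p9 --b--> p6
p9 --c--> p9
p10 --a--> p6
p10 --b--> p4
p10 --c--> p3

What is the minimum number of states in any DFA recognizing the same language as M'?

Reachable states from the start: {p1,p2,p3,p4,p5,p6,p8,p9,p10}. Unreachable: {p7} — drop them.
Initial partition by acceptance: {p1,p3,p8} | {p2,p4,p5,p6,p9,p10}.
Split {p1,p3,p8} by δ(·,b) → {p1,p3} and {p8}.
Refine {p2,p4,p5,p6,p9,p10} on symbol a: members go to different blocks, giving {p2,p6,p9,p10} and {p4,p5}.
Refine {p2,p6,p9,p10} on symbol a: members go to different blocks, giving {p2,p9} and {p6,p10}.
Stable partition: {p1,p3} | {p2,p9} | {p8} | {p4,p5} | {p6,p10} — 5 equivalence classes.

5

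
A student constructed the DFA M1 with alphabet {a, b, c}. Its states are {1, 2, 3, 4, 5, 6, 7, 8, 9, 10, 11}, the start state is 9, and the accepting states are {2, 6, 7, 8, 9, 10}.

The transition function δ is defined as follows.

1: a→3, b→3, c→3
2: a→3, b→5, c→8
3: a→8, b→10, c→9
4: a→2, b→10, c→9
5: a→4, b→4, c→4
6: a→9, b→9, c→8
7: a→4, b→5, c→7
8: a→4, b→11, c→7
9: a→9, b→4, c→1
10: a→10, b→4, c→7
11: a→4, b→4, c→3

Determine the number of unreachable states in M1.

1

No path from 9 leads to 6; the other 10 states are all reachable.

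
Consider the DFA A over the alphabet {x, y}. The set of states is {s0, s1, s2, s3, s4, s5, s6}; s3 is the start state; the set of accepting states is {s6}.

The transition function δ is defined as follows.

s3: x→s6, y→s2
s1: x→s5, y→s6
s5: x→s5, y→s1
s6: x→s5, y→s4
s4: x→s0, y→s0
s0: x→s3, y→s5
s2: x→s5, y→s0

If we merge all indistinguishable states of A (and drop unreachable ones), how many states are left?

P0 = {s6} | {s0,s1,s2,s3,s4,s5}.
Split {s0,s1,s2,s3,s4,s5} by δ(·,x) → {s0,s1,s2,s4,s5} and {s3}.
Refine {s0,s1,s2,s4,s5} on symbol x: members go to different blocks, giving {s1,s2,s4,s5} and {s0}.
Split {s1,s2,s4,s5} by δ(·,x) → {s1,s2,s5} and {s4}.
On input y, block {s1,s2,s5} splits into {s1} and {s2} and {s5}.
The partition is now stable with 7 blocks: {s6} | {s1} | {s3} | {s0} | {s4} | {s2} | {s5}.

7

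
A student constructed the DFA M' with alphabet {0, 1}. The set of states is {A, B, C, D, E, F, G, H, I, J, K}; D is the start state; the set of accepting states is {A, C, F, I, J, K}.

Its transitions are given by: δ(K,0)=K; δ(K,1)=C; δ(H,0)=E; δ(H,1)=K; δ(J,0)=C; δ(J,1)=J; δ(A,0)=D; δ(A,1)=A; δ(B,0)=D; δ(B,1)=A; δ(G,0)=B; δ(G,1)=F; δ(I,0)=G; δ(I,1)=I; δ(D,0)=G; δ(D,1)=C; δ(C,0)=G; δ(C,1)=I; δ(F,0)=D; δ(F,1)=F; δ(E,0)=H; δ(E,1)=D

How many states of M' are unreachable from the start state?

4

Starting at D and following transitions, the reachable set is {A, B, C, D, F, G, I}. That leaves E, H, J, K unreachable — 4 in total.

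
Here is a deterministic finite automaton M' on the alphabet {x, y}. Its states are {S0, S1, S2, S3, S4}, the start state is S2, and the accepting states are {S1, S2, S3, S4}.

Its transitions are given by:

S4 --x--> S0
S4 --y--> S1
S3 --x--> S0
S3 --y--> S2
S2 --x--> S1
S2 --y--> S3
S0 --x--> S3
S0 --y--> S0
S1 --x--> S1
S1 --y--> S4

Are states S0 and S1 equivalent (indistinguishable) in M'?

All states are reachable from the start state.
P0 = {S1,S2,S3,S4} | {S0}.
Refine {S1,S2,S3,S4} on symbol x: members go to different blocks, giving {S1,S2} and {S3,S4}.
The partition is now stable with 3 blocks: {S1,S2} | {S0} | {S3,S4}.
S0 and S1 end up in different blocks, so they are distinguishable. For instance, the string 'ε' is accepted from only S1.

No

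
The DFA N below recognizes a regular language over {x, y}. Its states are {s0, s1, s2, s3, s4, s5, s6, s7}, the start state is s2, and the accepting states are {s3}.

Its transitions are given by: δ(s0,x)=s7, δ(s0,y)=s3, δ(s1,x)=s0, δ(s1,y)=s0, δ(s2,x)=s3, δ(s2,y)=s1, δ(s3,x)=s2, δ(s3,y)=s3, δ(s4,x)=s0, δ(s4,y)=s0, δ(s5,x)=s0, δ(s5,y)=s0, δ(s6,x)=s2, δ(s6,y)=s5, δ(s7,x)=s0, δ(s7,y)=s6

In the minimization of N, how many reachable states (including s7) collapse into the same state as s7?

1

States {s4} cannot be reached from the start state, so discard them.
P0 = {s3} | {s0,s1,s2,s5,s6,s7}.
On input x, block {s0,s1,s2,s5,s6,s7} splits into {s0,s1,s5,s6,s7} and {s2}.
Refine {s0,s1,s5,s6,s7} on symbol x: members go to different blocks, giving {s0,s1,s5,s7} and {s6}.
On input y, block {s0,s1,s5,s7} splits into {s1,s5} and {s0} and {s7}.
The partition is now stable with 6 blocks: {s3} | {s1,s5} | {s2} | {s6} | {s0} | {s7}.
The equivalence class containing s7 is {s7}, of size 1.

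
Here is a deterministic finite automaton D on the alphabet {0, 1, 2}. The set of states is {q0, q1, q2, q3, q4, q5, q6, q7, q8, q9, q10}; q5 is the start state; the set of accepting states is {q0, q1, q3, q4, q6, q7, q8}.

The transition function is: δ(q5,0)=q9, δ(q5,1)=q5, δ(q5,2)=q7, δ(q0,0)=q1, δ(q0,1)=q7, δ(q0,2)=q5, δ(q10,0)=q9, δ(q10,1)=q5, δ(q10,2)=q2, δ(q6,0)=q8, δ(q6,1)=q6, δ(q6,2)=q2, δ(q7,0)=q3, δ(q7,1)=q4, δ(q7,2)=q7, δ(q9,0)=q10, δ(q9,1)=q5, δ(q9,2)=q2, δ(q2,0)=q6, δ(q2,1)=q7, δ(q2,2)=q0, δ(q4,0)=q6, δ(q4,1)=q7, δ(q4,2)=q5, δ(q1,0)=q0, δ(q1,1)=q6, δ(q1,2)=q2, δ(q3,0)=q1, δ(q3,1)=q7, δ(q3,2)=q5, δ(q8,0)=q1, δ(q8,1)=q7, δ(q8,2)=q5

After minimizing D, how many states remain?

All states are reachable from the start state.
P0 = {q0,q1,q3,q4,q6,q7,q8} | {q2,q5,q9,q10}.
Split {q0,q1,q3,q4,q6,q7,q8} by δ(·,2) → {q0,q1,q3,q4,q6,q8} and {q7}.
Refine {q0,q1,q3,q4,q6,q8} on symbol 1: members go to different blocks, giving {q0,q3,q4,q8} and {q1,q6}.
On input 0, block {q2,q5,q9,q10} splits into {q5,q9,q10} and {q2}.
On input 2, block {q5,q9,q10} splits into {q9,q10} and {q5}.
The partition is now stable with 6 blocks: {q0,q3,q4,q8} | {q9,q10} | {q7} | {q1,q6} | {q2} | {q5}.

6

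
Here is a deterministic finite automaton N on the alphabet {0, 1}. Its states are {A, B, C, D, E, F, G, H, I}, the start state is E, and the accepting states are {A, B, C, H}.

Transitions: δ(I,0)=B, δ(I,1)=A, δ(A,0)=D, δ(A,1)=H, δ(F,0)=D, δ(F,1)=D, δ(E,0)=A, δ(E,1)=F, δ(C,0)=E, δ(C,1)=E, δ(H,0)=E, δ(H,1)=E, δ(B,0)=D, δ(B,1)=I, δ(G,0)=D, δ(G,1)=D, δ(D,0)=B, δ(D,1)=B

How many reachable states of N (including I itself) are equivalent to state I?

1

States {C,G} cannot be reached from the start state, so discard them.
Initial partition by acceptance: {A,B,H} | {D,E,F,I}.
Refine {A,B,H} on symbol 1: members go to different blocks, giving {B,H} and {A}.
On input 0, block {D,E,F,I} splits into {D,I} and {E} and {F}.
Refine {B,H} on symbol 0: members go to different blocks, giving {B} and {H}.
Split {D,I} by δ(·,1) → {D} and {I}.
No further refinement is possible. Final partition (7 blocks): {B} | {D} | {A} | {E} | {F} | {H} | {I}.
State I belongs to the block {I}, which has 1 states.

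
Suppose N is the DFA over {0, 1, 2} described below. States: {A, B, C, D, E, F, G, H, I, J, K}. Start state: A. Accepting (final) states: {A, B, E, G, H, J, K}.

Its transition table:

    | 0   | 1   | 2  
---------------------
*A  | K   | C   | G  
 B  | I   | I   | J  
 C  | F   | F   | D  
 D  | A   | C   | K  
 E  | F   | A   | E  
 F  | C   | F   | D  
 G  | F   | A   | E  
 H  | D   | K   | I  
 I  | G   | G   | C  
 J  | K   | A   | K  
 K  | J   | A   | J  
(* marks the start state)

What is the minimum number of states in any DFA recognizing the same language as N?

5

States {B,H,I} cannot be reached from the start state, so discard them.
Start with accepting vs non-accepting: {A,E,G,J,K} | {C,D,F}.
Split {A,E,G,J,K} by δ(·,0) → {A,J,K} and {E,G}.
On input 1, block {A,J,K} splits into {J,K} and {A}.
On input 0, block {C,D,F} splits into {C,F} and {D}.
Stable partition: {J,K} | {C,F} | {E,G} | {A} | {D} — 5 equivalence classes.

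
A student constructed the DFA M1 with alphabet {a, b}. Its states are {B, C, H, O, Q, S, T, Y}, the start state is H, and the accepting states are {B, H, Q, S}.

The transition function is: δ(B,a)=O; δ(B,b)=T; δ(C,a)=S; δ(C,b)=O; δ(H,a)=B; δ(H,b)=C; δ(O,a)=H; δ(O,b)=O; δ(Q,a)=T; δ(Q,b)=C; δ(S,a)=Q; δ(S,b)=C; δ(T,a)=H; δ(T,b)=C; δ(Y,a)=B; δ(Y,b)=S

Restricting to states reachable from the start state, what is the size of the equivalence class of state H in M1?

2

First remove the unreachable states {Y}; 7 states remain.
P0 = {B,H,Q,S} | {C,O,T}.
On input a, block {B,H,Q,S} splits into {B,Q} and {H,S}.
Stable partition: {B,Q} | {C,O,T} | {H,S} — 3 equivalence classes.
The equivalence class containing H is {H,S}, of size 2.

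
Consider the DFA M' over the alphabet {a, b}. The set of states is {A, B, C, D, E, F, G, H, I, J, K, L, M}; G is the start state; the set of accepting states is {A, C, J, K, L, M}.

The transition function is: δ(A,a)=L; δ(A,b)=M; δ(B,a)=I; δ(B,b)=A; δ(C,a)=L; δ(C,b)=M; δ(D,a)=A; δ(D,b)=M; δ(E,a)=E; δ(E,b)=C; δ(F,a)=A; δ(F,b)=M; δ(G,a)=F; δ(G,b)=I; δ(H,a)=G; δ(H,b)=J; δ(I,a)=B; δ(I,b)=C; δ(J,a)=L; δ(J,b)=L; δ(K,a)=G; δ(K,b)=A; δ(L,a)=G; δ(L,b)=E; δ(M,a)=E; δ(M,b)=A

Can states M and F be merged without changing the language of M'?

First remove the unreachable states {D,H,J,K}; 9 states remain.
Start with accepting vs non-accepting: {A,C,L,M} | {B,E,F,G,I}.
On input a, block {A,C,L,M} splits into {A,C} and {L,M}.
On input a, block {B,E,F,G,I} splits into {B,E,G,I} and {F}.
On input a, block {B,E,G,I} splits into {B,E,I} and {G}.
Split {L,M} by δ(·,a) → {L} and {M}.
The partition is now stable with 6 blocks: {A,C} | {B,E,I} | {L} | {F} | {G} | {M}.
M and F end up in different blocks, so they are distinguishable. For instance, the string 'ε' is accepted from only M.

No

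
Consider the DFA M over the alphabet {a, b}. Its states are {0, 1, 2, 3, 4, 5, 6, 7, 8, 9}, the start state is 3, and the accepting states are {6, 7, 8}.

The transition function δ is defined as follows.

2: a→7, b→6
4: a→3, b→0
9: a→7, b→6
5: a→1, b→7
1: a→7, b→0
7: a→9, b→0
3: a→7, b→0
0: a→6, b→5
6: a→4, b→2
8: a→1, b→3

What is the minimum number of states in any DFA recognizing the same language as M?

States {8} cannot be reached from the start state, so discard them.
P0 = {6,7} | {0,1,2,3,4,5,9}.
Refine {0,1,2,3,4,5,9} on symbol a: members go to different blocks, giving {0,1,2,3,9} and {4,5}.
Split {6,7} by δ(·,a) → {6} and {7}.
On input a, block {0,1,2,3,9} splits into {1,2,3,9} and {0}.
Refine {1,2,3,9} on symbol b: members go to different blocks, giving {1,3} and {2,9}.
Split {4,5} by δ(·,b) → {4} and {5}.
Stable partition: {6} | {1,3} | {4} | {7} | {0} | {2,9} | {5} — 7 equivalence classes.

7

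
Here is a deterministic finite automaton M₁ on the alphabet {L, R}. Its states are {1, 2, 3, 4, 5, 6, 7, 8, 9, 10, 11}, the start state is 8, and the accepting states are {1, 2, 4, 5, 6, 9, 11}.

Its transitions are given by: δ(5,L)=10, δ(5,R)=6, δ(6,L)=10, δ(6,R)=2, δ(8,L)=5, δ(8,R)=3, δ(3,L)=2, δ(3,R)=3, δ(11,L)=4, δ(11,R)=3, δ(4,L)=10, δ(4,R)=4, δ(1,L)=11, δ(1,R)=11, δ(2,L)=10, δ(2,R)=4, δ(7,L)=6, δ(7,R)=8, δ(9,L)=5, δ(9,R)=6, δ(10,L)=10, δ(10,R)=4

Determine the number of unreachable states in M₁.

Starting at 8 and following transitions, the reachable set is {2, 3, 4, 5, 6, 8, 10}. That leaves 1, 7, 9, 11 unreachable — 4 in total.

4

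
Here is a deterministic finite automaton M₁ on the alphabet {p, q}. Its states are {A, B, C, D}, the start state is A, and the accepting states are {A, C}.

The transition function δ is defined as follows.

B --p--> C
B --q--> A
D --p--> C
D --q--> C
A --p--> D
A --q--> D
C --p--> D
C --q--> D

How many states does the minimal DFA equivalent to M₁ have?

First remove the unreachable states {B}; 3 states remain.
Initial partition by acceptance: {A,C} | {D}.
No further refinement is possible. Final partition (2 blocks): {A,C} | {D}.

2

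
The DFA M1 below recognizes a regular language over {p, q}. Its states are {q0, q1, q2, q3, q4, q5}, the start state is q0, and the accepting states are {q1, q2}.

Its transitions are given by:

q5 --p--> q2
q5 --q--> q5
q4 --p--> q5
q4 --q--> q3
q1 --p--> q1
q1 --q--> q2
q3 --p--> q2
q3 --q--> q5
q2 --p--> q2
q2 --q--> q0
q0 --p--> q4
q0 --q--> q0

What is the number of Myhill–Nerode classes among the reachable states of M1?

4

First remove the unreachable states {q1}; 5 states remain.
P0 = {q2} | {q0,q3,q4,q5}.
Split {q0,q3,q4,q5} by δ(·,p) → {q0,q4} and {q3,q5}.
Refine {q0,q4} on symbol p: members go to different blocks, giving {q0} and {q4}.
Stable partition: {q2} | {q0} | {q3,q5} | {q4} — 4 equivalence classes.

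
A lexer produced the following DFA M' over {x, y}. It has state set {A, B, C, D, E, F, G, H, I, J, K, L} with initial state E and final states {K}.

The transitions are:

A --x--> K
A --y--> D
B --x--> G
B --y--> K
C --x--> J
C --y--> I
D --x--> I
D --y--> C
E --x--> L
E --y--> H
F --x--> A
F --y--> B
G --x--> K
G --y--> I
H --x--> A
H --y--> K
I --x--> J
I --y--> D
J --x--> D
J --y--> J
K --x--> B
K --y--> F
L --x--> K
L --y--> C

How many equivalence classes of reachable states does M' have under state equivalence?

P0 = {K} | {A,B,C,D,E,F,G,H,I,J,L}.
Split {A,B,C,D,E,F,G,H,I,J,L} by δ(·,x) → {B,C,D,E,F,H,I,J} and {A,G,L}.
Refine {B,C,D,E,F,H,I,J} on symbol x: members go to different blocks, giving {B,E,F,H} and {C,D,I,J}.
Split {B,E,F,H} by δ(·,y) → {B,H} and {E,F}.
Stable partition: {K} | {B,H} | {A,G,L} | {C,D,I,J} | {E,F} — 5 equivalence classes.

5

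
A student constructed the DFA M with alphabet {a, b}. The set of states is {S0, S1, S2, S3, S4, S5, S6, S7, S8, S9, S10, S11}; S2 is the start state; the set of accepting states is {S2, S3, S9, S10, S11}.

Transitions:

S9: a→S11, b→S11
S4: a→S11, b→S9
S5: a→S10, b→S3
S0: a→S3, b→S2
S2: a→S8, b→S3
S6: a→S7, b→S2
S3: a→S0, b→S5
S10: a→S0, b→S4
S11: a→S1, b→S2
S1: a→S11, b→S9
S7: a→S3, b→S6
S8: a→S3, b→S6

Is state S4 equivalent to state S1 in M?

Yes

P0 = {S2,S3,S9,S10,S11} | {S0,S1,S4,S5,S6,S7,S8}.
Refine {S2,S3,S9,S10,S11} on symbol a: members go to different blocks, giving {S2,S3,S10,S11} and {S9}.
Split {S2,S3,S10,S11} by δ(·,b) → {S2,S11} and {S3,S10}.
On input b, block {S2,S11} splits into {S2} and {S11}.
On input a, block {S0,S1,S4,S5,S6,S7,S8} splits into {S0,S5,S7,S8} and {S1,S4} and {S6}.
Refine {S0,S5,S7,S8} on symbol b: members go to different blocks, giving {S7,S8} and {S0} and {S5}.
On input b, block {S3,S10} splits into {S3} and {S10}.
No further refinement is possible. Final partition (10 blocks): {S2} | {S7,S8} | {S9} | {S3} | {S11} | {S1,S4} | {S6} | {S0} | {S5} | {S10}.
S4 and S1 lie in the same block of the stable partition, so they are equivalent — no string distinguishes them.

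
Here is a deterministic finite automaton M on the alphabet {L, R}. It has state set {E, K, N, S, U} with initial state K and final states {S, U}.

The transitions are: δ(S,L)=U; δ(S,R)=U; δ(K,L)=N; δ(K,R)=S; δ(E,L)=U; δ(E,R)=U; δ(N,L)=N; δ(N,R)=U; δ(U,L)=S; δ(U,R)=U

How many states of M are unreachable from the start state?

1

No path from K leads to E; the other 4 states are all reachable.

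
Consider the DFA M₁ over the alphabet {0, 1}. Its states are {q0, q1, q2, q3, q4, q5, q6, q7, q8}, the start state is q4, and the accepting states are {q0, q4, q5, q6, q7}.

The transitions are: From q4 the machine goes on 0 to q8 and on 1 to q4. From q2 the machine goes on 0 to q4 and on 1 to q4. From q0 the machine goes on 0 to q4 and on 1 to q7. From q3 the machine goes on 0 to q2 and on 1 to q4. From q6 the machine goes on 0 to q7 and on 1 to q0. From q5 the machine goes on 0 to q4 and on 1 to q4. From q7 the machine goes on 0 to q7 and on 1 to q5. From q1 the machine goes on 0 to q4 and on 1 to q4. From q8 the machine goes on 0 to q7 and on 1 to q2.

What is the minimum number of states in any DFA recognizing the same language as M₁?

States {q0,q1,q3,q6} cannot be reached from the start state, so discard them.
P0 = {q4,q5,q7} | {q2,q8}.
On input 0, block {q4,q5,q7} splits into {q5,q7} and {q4}.
On input 0, block {q5,q7} splits into {q5} and {q7}.
Refine {q2,q8} on symbol 0: members go to different blocks, giving {q2} and {q8}.
The partition is now stable with 5 blocks: {q5} | {q2} | {q4} | {q7} | {q8}.

5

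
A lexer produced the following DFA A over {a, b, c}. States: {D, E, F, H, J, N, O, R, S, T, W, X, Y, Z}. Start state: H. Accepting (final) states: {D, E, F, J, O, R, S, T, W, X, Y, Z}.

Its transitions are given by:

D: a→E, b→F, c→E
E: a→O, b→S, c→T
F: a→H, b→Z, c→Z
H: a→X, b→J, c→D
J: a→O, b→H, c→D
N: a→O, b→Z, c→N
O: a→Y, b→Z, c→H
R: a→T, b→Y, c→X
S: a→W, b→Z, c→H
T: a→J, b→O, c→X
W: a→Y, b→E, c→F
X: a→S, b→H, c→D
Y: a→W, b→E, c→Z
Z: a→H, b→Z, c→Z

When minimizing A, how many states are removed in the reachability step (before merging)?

2

BFS from H reaches {D, E, F, H, J, O, S, T, W, X, Y, Z}; the 2 state(s) N, R are never visited.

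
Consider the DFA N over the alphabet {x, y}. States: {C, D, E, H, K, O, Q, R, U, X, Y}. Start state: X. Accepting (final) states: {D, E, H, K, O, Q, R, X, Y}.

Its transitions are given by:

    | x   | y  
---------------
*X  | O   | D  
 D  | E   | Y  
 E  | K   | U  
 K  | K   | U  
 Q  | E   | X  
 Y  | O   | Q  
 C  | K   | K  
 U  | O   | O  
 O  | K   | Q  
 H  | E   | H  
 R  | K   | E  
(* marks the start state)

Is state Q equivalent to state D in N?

Yes

States {C,H,R} cannot be reached from the start state, so discard them.
Start with accepting vs non-accepting: {D,E,K,O,Q,X,Y} | {U}.
Refine {D,E,K,O,Q,X,Y} on symbol y: members go to different blocks, giving {D,O,Q,X,Y} and {E,K}.
Split {D,O,Q,X,Y} by δ(·,x) → {D,O,Q} and {X,Y}.
Split {D,O,Q} by δ(·,y) → {D,Q} and {O}.
No further refinement is possible. Final partition (5 blocks): {D,Q} | {U} | {E,K} | {X,Y} | {O}.
Q and D lie in the same block of the stable partition, so they are equivalent — no string distinguishes them.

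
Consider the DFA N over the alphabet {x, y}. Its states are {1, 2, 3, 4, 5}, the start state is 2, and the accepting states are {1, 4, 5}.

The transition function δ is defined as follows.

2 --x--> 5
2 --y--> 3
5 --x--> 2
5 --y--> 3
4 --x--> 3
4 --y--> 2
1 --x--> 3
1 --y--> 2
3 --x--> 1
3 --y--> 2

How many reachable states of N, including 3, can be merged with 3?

States {4} cannot be reached from the start state, so discard them.
P0 = {1,5} | {2,3}.
No further refinement is possible. Final partition (2 blocks): {1,5} | {2,3}.
The equivalence class containing 3 is {2,3}, of size 2.

2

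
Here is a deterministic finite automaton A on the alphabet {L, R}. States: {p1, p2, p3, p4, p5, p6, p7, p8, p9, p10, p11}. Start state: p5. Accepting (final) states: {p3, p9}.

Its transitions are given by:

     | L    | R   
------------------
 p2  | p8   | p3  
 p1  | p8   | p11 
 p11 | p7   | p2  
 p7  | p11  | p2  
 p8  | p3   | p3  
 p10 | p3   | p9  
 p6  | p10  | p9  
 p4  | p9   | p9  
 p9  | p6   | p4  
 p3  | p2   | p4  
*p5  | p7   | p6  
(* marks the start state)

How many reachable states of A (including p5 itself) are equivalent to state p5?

3

First remove the unreachable states {p1}; 10 states remain.
P0 = {p3,p9} | {p2,p4,p5,p6,p7,p8,p10,p11}.
Refine {p2,p4,p5,p6,p7,p8,p10,p11} on symbol L: members go to different blocks, giving {p2,p5,p6,p7,p11} and {p4,p8,p10}.
Refine {p2,p5,p6,p7,p11} on symbol L: members go to different blocks, giving {p5,p7,p11} and {p2,p6}.
Stable partition: {p3,p9} | {p5,p7,p11} | {p4,p8,p10} | {p2,p6} — 4 equivalence classes.
State p5 belongs to the block {p5,p7,p11}, which has 3 states.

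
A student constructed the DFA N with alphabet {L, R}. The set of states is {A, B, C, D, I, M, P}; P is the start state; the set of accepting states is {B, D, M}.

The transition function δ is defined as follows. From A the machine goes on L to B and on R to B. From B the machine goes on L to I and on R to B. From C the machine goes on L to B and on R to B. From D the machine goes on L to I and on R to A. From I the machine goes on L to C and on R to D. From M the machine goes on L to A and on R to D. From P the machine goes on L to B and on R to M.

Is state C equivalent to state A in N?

Every state is reachable, so we keep all 7.
P0 = {B,D,M} | {A,C,I,P}.
Split {B,D,M} by δ(·,R) → {B,M} and {D}.
On input R, block {B,M} splits into {M} and {B}.
Refine {A,C,I,P} on symbol L: members go to different blocks, giving {A,C,P} and {I}.
On input R, block {A,C,P} splits into {A,C} and {P}.
Stable partition: {M} | {A,C} | {D} | {B} | {I} | {P} — 6 equivalence classes.
C and A lie in the same block of the stable partition, so they are equivalent — no string distinguishes them.

Yes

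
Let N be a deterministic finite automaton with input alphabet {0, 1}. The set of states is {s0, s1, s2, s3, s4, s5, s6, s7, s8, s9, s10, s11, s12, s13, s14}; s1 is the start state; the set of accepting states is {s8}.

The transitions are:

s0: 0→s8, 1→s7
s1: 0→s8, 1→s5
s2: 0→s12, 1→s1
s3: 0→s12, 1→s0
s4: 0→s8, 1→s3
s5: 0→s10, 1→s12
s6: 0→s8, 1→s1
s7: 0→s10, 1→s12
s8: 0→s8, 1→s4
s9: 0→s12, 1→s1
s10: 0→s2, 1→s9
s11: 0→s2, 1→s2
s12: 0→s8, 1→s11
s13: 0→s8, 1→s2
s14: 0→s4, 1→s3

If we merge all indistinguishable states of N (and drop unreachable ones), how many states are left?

Reachable states from the start: {s0,s1,s2,s3,s4,s5,s7,s8,s9,s10,s11,s12}. Unreachable: {s6,s13,s14} — drop them.
P0 = {s8} | {s0,s1,s2,s3,s4,s5,s7,s9,s10,s11,s12}.
Split {s0,s1,s2,s3,s4,s5,s7,s9,s10,s11,s12} by δ(·,0) → {s2,s3,s5,s7,s9,s10,s11} and {s0,s1,s4,s12}.
On input 0, block {s2,s3,s5,s7,s9,s10,s11} splits into {s5,s7,s10,s11} and {s2,s3,s9}.
Refine {s5,s7,s10,s11} on symbol 0: members go to different blocks, giving {s5,s7} and {s10,s11}.
Refine {s0,s1,s4,s12} on symbol 1: members go to different blocks, giving {s0,s1} and {s4} and {s12}.
Stable partition: {s8} | {s5,s7} | {s0,s1} | {s2,s3,s9} | {s10,s11} | {s4} | {s12} — 7 equivalence classes.

7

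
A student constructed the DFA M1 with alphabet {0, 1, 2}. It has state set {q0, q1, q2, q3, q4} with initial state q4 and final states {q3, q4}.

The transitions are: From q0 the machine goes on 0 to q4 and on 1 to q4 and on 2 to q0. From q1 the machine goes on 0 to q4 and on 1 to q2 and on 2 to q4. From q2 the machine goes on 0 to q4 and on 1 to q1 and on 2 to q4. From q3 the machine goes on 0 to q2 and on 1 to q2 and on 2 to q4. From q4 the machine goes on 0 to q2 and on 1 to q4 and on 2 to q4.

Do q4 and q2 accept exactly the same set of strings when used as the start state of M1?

No

Reachable states from the start: {q1,q2,q4}. Unreachable: {q0,q3} — drop them.
Start with accepting vs non-accepting: {q4} | {q1,q2}.
The partition is now stable with 2 blocks: {q4} | {q1,q2}.
q4 and q2 end up in different blocks, so they are distinguishable. For instance, the string 'ε' is accepted from only q4.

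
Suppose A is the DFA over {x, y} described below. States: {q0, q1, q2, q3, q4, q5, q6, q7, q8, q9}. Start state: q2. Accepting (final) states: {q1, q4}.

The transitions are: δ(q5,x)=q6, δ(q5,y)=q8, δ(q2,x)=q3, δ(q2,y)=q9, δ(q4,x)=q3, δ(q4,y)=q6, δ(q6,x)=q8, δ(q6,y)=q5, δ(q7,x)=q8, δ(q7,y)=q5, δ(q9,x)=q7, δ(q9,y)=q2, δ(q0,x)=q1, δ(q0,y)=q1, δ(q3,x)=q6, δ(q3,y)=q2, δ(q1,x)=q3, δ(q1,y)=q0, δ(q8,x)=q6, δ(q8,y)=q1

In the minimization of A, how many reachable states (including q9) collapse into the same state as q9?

First remove the unreachable states {q4}; 9 states remain.
Start with accepting vs non-accepting: {q1} | {q0,q2,q3,q5,q6,q7,q8,q9}.
Split {q0,q2,q3,q5,q6,q7,q8,q9} by δ(·,x) → {q2,q3,q5,q6,q7,q8,q9} and {q0}.
Split {q2,q3,q5,q6,q7,q8,q9} by δ(·,y) → {q2,q3,q5,q6,q7,q9} and {q8}.
Split {q2,q3,q5,q6,q7,q9} by δ(·,x) → {q2,q3,q5,q9} and {q6,q7}.
Split {q2,q3,q5,q9} by δ(·,x) → {q3,q5,q9} and {q2}.
On input y, block {q3,q5,q9} splits into {q3,q9} and {q5}.
No further refinement is possible. Final partition (7 blocks): {q1} | {q3,q9} | {q0} | {q8} | {q6,q7} | {q2} | {q5}.
State q9 belongs to the block {q3,q9}, which has 2 states.

2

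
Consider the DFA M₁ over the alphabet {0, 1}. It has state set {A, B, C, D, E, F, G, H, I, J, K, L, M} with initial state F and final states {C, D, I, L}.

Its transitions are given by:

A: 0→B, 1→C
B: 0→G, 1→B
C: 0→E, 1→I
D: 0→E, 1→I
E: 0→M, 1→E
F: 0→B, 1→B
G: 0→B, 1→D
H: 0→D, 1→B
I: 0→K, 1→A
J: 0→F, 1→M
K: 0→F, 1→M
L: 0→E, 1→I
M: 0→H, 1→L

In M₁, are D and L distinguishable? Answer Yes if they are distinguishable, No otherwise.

No

States {J} cannot be reached from the start state, so discard them.
Initial partition by acceptance: {C,D,I,L} | {A,B,E,F,G,H,K,M}.
On input 1, block {C,D,I,L} splits into {C,D,L} and {I}.
On input 0, block {A,B,E,F,G,H,K,M} splits into {A,B,E,F,G,K,M} and {H}.
On input 0, block {A,B,E,F,G,K,M} splits into {A,B,E,F,G,K} and {M}.
Refine {A,B,E,F,G,K} on symbol 0: members go to different blocks, giving {A,B,F,G,K} and {E}.
Split {A,B,F,G,K} by δ(·,1) → {A,G} and {B,F} and {K}.
On input 0, block {B,F} splits into {B} and {F}.
The partition is now stable with 9 blocks: {C,D,L} | {A,G} | {I} | {H} | {M} | {E} | {B} | {K} | {F}.
D and L lie in the same block of the stable partition, so they are equivalent — no string distinguishes them.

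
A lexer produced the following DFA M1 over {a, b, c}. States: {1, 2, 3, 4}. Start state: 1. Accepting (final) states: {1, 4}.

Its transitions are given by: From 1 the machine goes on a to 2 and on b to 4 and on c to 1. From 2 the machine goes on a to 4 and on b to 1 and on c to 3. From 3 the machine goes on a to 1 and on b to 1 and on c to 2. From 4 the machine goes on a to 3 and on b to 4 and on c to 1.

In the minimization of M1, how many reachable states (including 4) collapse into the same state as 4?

2

All states are reachable from the start state.
Start with accepting vs non-accepting: {1,4} | {2,3}.
The partition is now stable with 2 blocks: {1,4} | {2,3}.
The equivalence class containing 4 is {1,4}, of size 2.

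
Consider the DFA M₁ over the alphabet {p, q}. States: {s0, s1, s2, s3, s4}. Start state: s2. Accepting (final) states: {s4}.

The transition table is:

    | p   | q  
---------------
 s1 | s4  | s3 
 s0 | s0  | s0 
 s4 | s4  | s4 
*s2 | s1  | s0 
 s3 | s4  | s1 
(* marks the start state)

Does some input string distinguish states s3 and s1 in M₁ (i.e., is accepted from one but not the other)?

Every state is reachable, so we keep all 5.
Start with accepting vs non-accepting: {s4} | {s0,s1,s2,s3}.
On input p, block {s0,s1,s2,s3} splits into {s0,s2} and {s1,s3}.
Split {s0,s2} by δ(·,p) → {s0} and {s2}.
The partition is now stable with 4 blocks: {s4} | {s0} | {s1,s3} | {s2}.
s3 and s1 lie in the same block of the stable partition, so they are equivalent — no string distinguishes them.

No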